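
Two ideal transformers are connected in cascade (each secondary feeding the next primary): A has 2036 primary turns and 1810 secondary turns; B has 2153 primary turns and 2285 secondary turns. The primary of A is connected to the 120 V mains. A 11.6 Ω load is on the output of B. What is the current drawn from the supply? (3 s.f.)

I_supply ≈ 9.21 A

After A: V = 120.00 × 1810/2036 = 106.68 V.
After B: V = 106.68 × 2285/2153 = 113.22 V.
I_load = 113.22/11.6 = 9.7604 A, so P_out = 113.22 × 9.7604 = 1105.1 W.
All ideal ⇒ P_in = P_out, so I_supply = 1105.1/120 = 9.21 A.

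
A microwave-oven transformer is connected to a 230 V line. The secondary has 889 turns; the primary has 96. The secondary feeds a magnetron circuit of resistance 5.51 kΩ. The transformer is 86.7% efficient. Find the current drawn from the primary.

V_s = 230 × 889/96 = 2129.9 V.
I_s = V_s/R = 2129.9/5510 = 0.38655 A.
P_out = V_s I_s = 2129.9 × 0.38655 = 823.31 W.
P_in = P_out/η = 823.31/0.867 = 949.61 W.
I_p = P_in/V_p = 949.61/230 = 4.13 A.

I_p ≈ 4.13 A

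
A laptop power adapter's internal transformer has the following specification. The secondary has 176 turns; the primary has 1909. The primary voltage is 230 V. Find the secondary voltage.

V_s/V_p = N_s/N_p, so V_s = 230 × 176/1909 = 21.2 V.

V_s ≈ 21.2 V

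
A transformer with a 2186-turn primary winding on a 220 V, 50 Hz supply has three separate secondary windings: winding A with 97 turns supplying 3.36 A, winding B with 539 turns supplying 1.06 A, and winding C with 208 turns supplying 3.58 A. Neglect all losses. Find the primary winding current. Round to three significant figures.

V_A = 220 × 97/2186 = 9.7621 V; V_B = 220 × 539/2186 = 54.245 V; V_C = 220 × 208/2186 = 20.933 V.
P_out = V_A I_A + V_B I_B + V_C I_C = 9.7621×3.36 + 54.245×1.06 + 20.933×3.58 = 32.801 + 57.500 + 74.941 = 165.24 W.
Ideal ⇒ P_in = P_out, so I_p = P_out/V_p = 165.24/220 = 0.751 A.

I_p ≈ 0.751 A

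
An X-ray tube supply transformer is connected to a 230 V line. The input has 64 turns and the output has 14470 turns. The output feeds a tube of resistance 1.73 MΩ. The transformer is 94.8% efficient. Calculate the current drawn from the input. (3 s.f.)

V_out = 230 × 14470/64 = 52002 V.
I_out = V_out/R = 52002/(1.73×10^6) = 0.030059 A.
P_out = V_out I_out = 52002 × 0.030059 = 1563.1 W.
P_in = P_out/η = 1563.1/0.948 = 1648.8 W.
I_in = P_in/V_in = 1648.8/230 = 7.17 A.

I_in ≈ 7.17 A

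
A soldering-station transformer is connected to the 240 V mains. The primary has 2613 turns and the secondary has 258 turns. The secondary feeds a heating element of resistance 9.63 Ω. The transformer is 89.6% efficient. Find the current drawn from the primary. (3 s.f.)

I_p ≈ 0.271 A

V_s = 240 × 258/2613 = 23.697 V.
I_s = V_s/R = 23.697/9.63 = 2.4607 A.
P_out = V_s I_s = 23.697 × 2.4607 = 58.312 W.
P_in = P_out/η = 58.312/0.896 = 65.080 W.
I_p = P_in/V_p = 65.080/240 = 0.271 A.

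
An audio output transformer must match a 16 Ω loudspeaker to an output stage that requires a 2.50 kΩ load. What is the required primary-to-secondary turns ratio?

Z_p/Z_s = (N_p/N_s)², so N_p/N_s = √(2500/16) = √156 = 12.5.

N_p/N_s ≈ 12.5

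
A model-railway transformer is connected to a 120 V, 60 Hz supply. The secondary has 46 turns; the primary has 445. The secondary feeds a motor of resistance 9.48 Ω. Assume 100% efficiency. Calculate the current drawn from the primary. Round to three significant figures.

I_p ≈ 0.135 A

V_s = V_p × N_s/N_p = 120 × 46/445 = 12.404 V.
I_s = V_s/R = 12.404/9.48 = 1.3085 A.
For an ideal transformer I_p N_p = I_s N_s, so I_p = 1.3085 × 46/445 = 0.135 A.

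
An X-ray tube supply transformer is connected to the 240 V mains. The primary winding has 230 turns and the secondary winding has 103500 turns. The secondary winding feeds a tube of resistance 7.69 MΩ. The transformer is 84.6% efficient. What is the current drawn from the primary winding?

V_s = 240 × 103500/230 = 108000 V.
I_s = V_s/R = 108000/(7.69×10^6) = 0.014044 A.
P_out = V_s I_s = 108000 × 0.014044 = 1516.8 W.
P_in = P_out/η = 1516.8/0.846 = 1792.9 W.
I_p = P_in/V_p = 1792.9/240 = 7.47 A.

I_p ≈ 7.47 A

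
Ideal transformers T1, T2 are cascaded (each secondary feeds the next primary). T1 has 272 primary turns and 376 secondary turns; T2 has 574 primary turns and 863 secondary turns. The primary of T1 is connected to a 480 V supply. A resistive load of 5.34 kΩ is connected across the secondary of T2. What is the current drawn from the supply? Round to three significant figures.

I_supply ≈ 0.388 A

Secondary of T1: V = 480.00 × 376/272 = 663.53 V.
Secondary of T2: V = 663.53 × 863/574 = 997.61 V.
I_load = 997.61/5340 = 0.18682 A, so P_out = 997.61 × 0.18682 = 186.37 W.
All ideal ⇒ P_in = P_out, so I_supply = 186.37/480 = 0.388 A.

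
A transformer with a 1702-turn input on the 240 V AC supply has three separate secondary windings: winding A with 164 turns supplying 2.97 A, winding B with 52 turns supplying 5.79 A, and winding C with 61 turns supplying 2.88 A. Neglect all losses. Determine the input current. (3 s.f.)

I_in ≈ 0.566 A

V_A = 240 × 164/1702 = 23.126 V; V_B = 240 × 52/1702 = 7.3325 V; V_C = 240 × 61/1702 = 8.6016 V.
P_out = V_A I_A + V_B I_B + V_C I_C = 23.126×2.97 + 7.3325×5.79 + 8.6016×2.88 = 68.683 + 42.455 + 24.773 = 135.91 W.
Ideal ⇒ P_in = P_out, so I_in = P_out/V_in = 135.91/240 = 0.566 A.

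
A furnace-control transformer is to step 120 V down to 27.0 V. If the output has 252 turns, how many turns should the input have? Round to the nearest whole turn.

N_in = 1120 turns

N_in/N_out = V_in/V_out, so N_in = 252 × 120/27.0 = 1120.0 ≈ 1120 turns.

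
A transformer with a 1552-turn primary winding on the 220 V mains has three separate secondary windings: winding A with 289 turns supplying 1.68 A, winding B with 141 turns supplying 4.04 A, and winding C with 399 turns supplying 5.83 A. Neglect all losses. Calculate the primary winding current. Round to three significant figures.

I_p ≈ 2.18 A

V_A = 220 × 289/1552 = 40.966 V; V_B = 220 × 141/1552 = 19.987 V; V_C = 220 × 399/1552 = 56.559 V.
P_out = V_A I_A + V_B I_B + V_C I_C = 40.966×1.68 + 19.987×4.04 + 56.559×5.83 = 68.824 + 80.748 + 329.74 = 479.31 W.
Ideal ⇒ P_in = P_out, so I_p = P_out/V_p = 479.31/220 = 2.18 A.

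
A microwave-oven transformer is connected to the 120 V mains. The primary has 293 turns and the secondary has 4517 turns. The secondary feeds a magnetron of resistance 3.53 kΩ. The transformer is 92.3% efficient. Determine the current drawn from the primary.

I_p ≈ 8.75 A

V_s = 120 × 4517/293 = 1850.0 V.
I_s = V_s/R = 1850.0/3530 = 0.52407 A.
P_out = V_s I_s = 1850.0 × 0.52407 = 969.51 W.
P_in = P_out/η = 969.51/0.923 = 1050.4 W.
I_p = P_in/V_p = 1050.4/120 = 8.75 A.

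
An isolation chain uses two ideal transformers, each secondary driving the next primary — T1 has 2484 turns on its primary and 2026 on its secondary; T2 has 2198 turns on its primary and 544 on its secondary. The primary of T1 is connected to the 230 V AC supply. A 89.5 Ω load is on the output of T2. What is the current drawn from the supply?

I_supply ≈ 0.105 A

Secondary of T1: V = 230.00 × 2026/2484 = 187.59 V.
Secondary of T2: V = 187.59 × 544/2198 = 46.429 V.
I_load = 46.429/89.5 = 0.51876 A, so P_out = 46.429 × 0.51876 = 24.085 W.
All ideal ⇒ P_in = P_out, so I_supply = 24.085/230 = 0.105 A.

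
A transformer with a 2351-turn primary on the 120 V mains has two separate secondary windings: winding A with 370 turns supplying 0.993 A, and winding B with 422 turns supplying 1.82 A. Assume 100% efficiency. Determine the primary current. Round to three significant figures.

I_p ≈ 0.483 A

V_A = 120 × 370/2351 = 18.886 V; V_B = 120 × 422/2351 = 21.540 V.
P_out = V_A I_A + V_B I_B = 18.886×0.993 + 21.540×1.82 = 18.753 + 39.202 = 57.956 W.
Ideal ⇒ P_in = P_out, so I_p = P_out/V_p = 57.956/120 = 0.483 A.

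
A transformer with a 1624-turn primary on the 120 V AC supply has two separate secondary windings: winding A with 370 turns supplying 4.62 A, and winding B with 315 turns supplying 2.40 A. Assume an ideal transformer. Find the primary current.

V_A = 120 × 370/1624 = 27.340 V; V_B = 120 × 315/1624 = 23.276 V.
P_out = V_A I_A + V_B I_B = 27.340×4.62 + 23.276×2.40 = 126.31 + 55.862 = 182.17 W.
Ideal ⇒ P_in = P_out, so I_p = P_out/V_p = 182.17/120 = 1.52 A.

I_p ≈ 1.52 A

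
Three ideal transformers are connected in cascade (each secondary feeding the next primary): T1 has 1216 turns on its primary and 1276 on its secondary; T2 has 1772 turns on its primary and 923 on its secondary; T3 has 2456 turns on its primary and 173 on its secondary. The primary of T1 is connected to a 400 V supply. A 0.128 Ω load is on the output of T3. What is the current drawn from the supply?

I_supply ≈ 4.63 A

Secondary of T1: V = 400.00 × 1276/1216 = 419.74 V.
Secondary of T2: V = 419.74 × 923/1772 = 218.63 V.
Secondary of T3: V = 218.63 × 173/2456 = 15.400 V.
I_load = 15.400/0.128 = 120.32 A, so P_out = 15.400 × 120.32 = 1852.9 W.
All ideal ⇒ P_in = P_out, so I_supply = 1852.9/400 = 4.63 A.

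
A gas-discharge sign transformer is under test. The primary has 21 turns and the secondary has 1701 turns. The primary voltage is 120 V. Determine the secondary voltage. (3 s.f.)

V_s ≈ 9720 V

V_s/V_p = N_s/N_p, so V_s = 120 × 1701/21 = 9720 V.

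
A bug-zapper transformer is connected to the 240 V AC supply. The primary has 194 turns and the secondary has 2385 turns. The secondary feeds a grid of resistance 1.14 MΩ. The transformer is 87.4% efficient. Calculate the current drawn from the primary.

I_p ≈ 0.0364 A

V_s = 240 × 2385/194 = 2950.5 V.
I_s = V_s/R = 2950.5/(1.14×10^6) = 0.0025882 A.
P_out = V_s I_s = 2950.5 × 0.0025882 = 7.6364 W.
P_in = P_out/η = 7.6364/0.874 = 8.7373 W.
I_p = P_in/V_p = 8.7373/240 = 0.0364 A.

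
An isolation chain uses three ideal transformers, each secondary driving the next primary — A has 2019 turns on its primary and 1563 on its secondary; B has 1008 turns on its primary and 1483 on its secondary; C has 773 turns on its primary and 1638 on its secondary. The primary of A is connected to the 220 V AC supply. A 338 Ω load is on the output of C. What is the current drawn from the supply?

I_supply ≈ 3.79 A

Secondary of A: V = 220.00 × 1563/2019 = 170.31 V.
Secondary of B: V = 170.31 × 1483/1008 = 250.57 V.
Secondary of C: V = 250.57 × 1638/773 = 530.96 V.
I_load = 530.96/338 = 1.5709 A, so P_out = 530.96 × 1.5709 = 834.07 W.
All ideal ⇒ P_in = P_out, so I_supply = 834.07/220 = 3.79 A.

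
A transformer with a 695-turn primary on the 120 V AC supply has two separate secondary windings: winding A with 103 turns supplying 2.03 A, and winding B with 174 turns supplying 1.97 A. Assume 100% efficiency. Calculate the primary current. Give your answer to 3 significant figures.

V_A = 120 × 103/695 = 17.784 V; V_B = 120 × 174/695 = 30.043 V.
P_out = V_A I_A + V_B I_B = 17.784×2.03 + 30.043×1.97 = 36.102 + 59.185 = 95.287 W.
Ideal ⇒ P_in = P_out, so I_p = P_out/V_p = 95.287/120 = 0.794 A.

I_p ≈ 0.794 A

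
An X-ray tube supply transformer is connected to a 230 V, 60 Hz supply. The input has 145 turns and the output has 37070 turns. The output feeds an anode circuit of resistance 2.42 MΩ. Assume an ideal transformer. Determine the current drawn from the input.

V_out = V_in × N_out/N_in = 230 × 37070/145 = 58801 V.
I_out = V_out/R = 58801/(2.42×10^6) = 0.024298 A.
For an ideal transformer I_in N_in = I_out N_out, so I_in = 0.024298 × 37070/145 = 6.21 A.

I_in ≈ 6.21 A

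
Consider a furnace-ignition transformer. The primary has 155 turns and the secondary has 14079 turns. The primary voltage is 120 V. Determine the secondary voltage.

V_s ≈ 10900 V

V_s/V_p = N_s/N_p, so V_s = 120 × 14079/155 = 10900 V.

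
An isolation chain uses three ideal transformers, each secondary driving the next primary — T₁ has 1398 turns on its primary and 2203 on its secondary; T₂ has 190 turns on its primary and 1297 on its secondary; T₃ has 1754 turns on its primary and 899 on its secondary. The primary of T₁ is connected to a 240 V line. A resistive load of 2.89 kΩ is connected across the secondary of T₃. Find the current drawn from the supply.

Secondary of T₁: V = 240.00 × 2203/1398 = 378.20 V.
Secondary of T₂: V = 378.20 × 1297/190 = 2581.7 V.
Secondary of T₃: V = 2581.7 × 899/1754 = 1323.2 V.
I_load = 1323.2/2890 = 0.45786 A, so P_out = 1323.2 × 0.45786 = 605.86 W.
All ideal ⇒ P_in = P_out, so I_supply = 605.86/240 = 2.52 A.

I_supply ≈ 2.52 A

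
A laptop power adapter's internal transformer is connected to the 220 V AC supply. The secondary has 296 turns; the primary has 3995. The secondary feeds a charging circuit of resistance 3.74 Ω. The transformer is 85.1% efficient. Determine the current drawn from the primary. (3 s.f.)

I_p ≈ 0.379 A

V_s = 220 × 296/3995 = 16.300 V.
I_s = V_s/R = 16.300/3.74 = 4.3584 A.
P_out = V_s I_s = 16.300 × 4.3584 = 71.043 W.
P_in = P_out/η = 71.043/0.851 = 83.482 W.
I_p = P_in/V_p = 83.482/220 = 0.379 A.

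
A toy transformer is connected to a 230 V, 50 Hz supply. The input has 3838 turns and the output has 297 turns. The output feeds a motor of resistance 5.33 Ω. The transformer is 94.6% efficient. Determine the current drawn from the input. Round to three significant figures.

V_out = 230 × 297/3838 = 17.798 V.
I_out = V_out/R = 17.798/5.33 = 3.3393 A.
P_out = V_out I_out = 17.798 × 3.3393 = 59.434 W.
P_in = P_out/η = 59.434/0.946 = 62.826 W.
I_in = P_in/V_in = 62.826/230 = 0.273 A.

I_in ≈ 0.273 A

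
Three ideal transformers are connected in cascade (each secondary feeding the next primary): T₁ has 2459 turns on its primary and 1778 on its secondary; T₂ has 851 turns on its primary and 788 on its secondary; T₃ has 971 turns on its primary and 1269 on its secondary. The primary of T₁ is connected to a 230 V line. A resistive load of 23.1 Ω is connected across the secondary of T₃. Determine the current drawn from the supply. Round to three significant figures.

Secondary of T₁: V = 230.00 × 1778/2459 = 166.30 V.
Secondary of T₂: V = 166.30 × 788/851 = 153.99 V.
Secondary of T₃: V = 153.99 × 1269/971 = 201.25 V.
I_load = 201.25/23.1 = 8.7122 A, so P_out = 201.25 × 8.7122 = 1753.3 W.
All ideal ⇒ P_in = P_out, so I_supply = 1753.3/230 = 7.62 A.

I_supply ≈ 7.62 A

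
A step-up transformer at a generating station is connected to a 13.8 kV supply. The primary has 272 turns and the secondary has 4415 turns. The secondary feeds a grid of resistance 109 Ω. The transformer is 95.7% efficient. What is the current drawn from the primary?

I_p ≈ 34900 A

V_s = 13800 × 4415/272 = 224000 V.
I_s = V_s/R = 224000/109 = 2055.0 A.
P_out = V_s I_s = 224000 × 2055.0 = 4.6032×10^8 W.
P_in = P_out/η = 4.6032×10^8/0.957 = 4.8100×10^8 W.
I_p = P_in/V_p = 4.8100×10^8/13800 = 34900 A.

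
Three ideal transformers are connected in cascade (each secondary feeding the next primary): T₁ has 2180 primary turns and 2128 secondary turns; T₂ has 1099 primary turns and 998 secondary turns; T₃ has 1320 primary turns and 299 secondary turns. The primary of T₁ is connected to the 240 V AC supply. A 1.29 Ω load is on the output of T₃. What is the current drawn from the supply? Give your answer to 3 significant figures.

I_supply ≈ 7.50 A

After T₁: V = 240.00 × 2128/2180 = 234.28 V.
After T₂: V = 234.28 × 998/1099 = 212.74 V.
After T₃: V = 212.74 × 299/1320 = 48.190 V.
I_load = 48.190/1.29 = 37.357 A, so P_out = 48.190 × 37.357 = 1800.2 W.
All ideal ⇒ P_in = P_out, so I_supply = 1800.2/240 = 7.50 A.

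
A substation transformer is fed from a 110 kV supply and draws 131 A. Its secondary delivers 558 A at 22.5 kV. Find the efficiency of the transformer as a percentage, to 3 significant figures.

P_in = 110000 × 131 = 1.44100×10^7 W.
P_out = 22500 × 558 = 1.25550×10^7 W.
η = P_out/P_in = 1.25550×10^7/(1.44100×10^7) = 0.871.

η ≈ 87.1%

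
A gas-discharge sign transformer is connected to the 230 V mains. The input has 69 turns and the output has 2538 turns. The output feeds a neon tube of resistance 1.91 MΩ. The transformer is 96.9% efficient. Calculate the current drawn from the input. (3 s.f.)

V_out = 230 × 2538/69 = 8460.0 V.
I_out = V_out/R = 8460.0/(1.91×10^6) = 0.0044293 A.
P_out = V_out I_out = 8460.0 × 0.0044293 = 37.472 W.
P_in = P_out/η = 37.472/0.969 = 38.671 W.
I_in = P_in/V_in = 38.671/230 = 0.168 A.

I_in ≈ 0.168 A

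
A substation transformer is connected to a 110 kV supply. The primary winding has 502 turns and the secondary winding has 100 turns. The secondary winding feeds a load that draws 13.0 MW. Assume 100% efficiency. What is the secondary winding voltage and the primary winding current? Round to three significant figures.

V_s ≈ 21900 V, I_p ≈ 118 A

V_s = V_p × N_s/N_p = 110000 × 100/502 = 21912 V.
I_s = P/V_s = 1.30×10^7/21912 = 593.27 A.
I_p = I_s × N_s/N_p = 593.27 × 100/502 = 118 A.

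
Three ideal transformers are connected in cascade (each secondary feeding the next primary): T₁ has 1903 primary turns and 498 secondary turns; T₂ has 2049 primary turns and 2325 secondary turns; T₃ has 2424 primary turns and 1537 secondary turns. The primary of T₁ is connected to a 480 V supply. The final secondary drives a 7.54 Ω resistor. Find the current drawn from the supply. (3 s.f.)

I_supply ≈ 2.26 A

Secondary of T₁: V = 480.00 × 498/1903 = 125.61 V.
Secondary of T₂: V = 125.61 × 2325/2049 = 142.53 V.
Secondary of T₃: V = 142.53 × 1537/2424 = 90.376 V.
I_load = 90.376/7.54 = 11.986 A, so P_out = 90.376 × 11.986 = 1083.3 W.
All ideal ⇒ P_in = P_out, so I_supply = 1083.3/480 = 2.26 A.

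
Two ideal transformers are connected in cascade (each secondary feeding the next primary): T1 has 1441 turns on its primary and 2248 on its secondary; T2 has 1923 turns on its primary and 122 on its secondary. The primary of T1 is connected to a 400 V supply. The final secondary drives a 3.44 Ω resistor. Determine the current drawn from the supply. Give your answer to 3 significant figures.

I_supply ≈ 1.14 A

Secondary of T1: V = 400.00 × 2248/1441 = 624.01 V.
Secondary of T2: V = 624.01 × 122/1923 = 39.589 V.
I_load = 39.589/3.44 = 11.508 A, so P_out = 39.589 × 11.508 = 455.60 W.
All ideal ⇒ P_in = P_out, so I_supply = 455.60/400 = 1.14 A.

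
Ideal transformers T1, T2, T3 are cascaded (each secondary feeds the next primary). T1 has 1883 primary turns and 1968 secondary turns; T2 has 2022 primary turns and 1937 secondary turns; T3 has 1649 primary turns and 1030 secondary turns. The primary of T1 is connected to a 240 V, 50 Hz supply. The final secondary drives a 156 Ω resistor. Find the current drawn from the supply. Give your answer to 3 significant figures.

After T1: V = 240.00 × 1968/1883 = 250.83 V.
After T2: V = 250.83 × 1937/2022 = 240.29 V.
After T3: V = 240.29 × 1030/1649 = 150.09 V.
I_load = 150.09/156 = 0.96211 A, so P_out = 150.09 × 0.96211 = 144.40 W.
All ideal ⇒ P_in = P_out, so I_supply = 144.40/240 = 0.602 A.

I_supply ≈ 0.602 A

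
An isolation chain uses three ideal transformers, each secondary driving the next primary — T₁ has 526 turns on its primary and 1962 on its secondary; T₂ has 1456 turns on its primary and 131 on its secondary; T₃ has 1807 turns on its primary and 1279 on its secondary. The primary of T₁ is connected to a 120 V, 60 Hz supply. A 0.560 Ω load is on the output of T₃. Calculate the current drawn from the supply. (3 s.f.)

Secondary of T₁: V = 120.00 × 1962/526 = 447.60 V.
Secondary of T₂: V = 447.60 × 131/1456 = 40.272 V.
Secondary of T₃: V = 40.272 × 1279/1807 = 28.505 V.
I_load = 28.505/0.560 = 50.901 A, so P_out = 28.505 × 50.901 = 1450.9 W.
All ideal ⇒ P_in = P_out, so I_supply = 1450.9/120 = 12.1 A.

I_supply ≈ 12.1 A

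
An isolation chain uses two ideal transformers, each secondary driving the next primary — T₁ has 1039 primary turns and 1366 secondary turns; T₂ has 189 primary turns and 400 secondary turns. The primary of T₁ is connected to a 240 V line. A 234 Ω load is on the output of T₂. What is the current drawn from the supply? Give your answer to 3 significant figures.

After T₁: V = 240.00 × 1366/1039 = 315.53 V.
After T₂: V = 315.53 × 400/189 = 667.80 V.
I_load = 667.80/234 = 2.8538 A, so P_out = 667.80 × 2.8538 = 1905.8 W.
All ideal ⇒ P_in = P_out, so I_supply = 1905.8/240 = 7.94 A.

I_supply ≈ 7.94 A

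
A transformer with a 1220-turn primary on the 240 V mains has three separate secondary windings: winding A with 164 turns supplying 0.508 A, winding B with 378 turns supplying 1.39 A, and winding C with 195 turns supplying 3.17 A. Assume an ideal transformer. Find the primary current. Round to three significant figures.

I_p ≈ 1.01 A

V_A = 240 × 164/1220 = 32.262 V; V_B = 240 × 378/1220 = 74.361 V; V_C = 240 × 195/1220 = 38.361 V.
P_out = V_A I_A + V_B I_B + V_C I_C = 32.262×0.508 + 74.361×1.39 + 38.361×3.17 = 16.389 + 103.36 + 121.60 = 241.35 W.
Ideal ⇒ P_in = P_out, so I_p = P_out/V_p = 241.35/240 = 1.01 A.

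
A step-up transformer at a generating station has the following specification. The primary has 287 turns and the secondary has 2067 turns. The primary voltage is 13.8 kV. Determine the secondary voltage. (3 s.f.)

V_s ≈ 99400 V

V_s/V_p = N_s/N_p, so V_s = 13800 × 2067/287 = 99400 V.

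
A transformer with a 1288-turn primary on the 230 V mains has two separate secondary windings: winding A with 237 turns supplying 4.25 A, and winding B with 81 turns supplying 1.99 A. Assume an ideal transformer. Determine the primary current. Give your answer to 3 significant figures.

I_p ≈ 0.907 A

V_A = 230 × 237/1288 = 42.321 V; V_B = 230 × 81/1288 = 14.464 V.
P_out = V_A I_A + V_B I_B = 42.321×4.25 + 14.464×1.99 = 179.87 + 28.784 = 208.65 W.
Ideal ⇒ P_in = P_out, so I_p = P_out/V_p = 208.65/230 = 0.907 A.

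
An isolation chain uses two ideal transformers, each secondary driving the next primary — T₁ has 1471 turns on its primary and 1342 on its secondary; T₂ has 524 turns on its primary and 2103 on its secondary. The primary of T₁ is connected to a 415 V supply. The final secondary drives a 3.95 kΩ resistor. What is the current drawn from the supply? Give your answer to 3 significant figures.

I_supply ≈ 1.41 A

Secondary of T₁: V = 415.00 × 1342/1471 = 378.61 V.
Secondary of T₂: V = 378.61 × 2103/524 = 1519.5 V.
I_load = 1519.5/3950 = 0.38468 A, so P_out = 1519.5 × 0.38468 = 584.51 W.
All ideal ⇒ P_in = P_out, so I_supply = 584.51/415 = 1.41 A.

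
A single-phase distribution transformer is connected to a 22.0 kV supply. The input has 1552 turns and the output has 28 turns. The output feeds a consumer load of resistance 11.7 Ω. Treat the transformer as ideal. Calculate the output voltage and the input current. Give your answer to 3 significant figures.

V_out = V_in × N_out/N_in = 22000 × 28/1552 = 396.91 V.
I_out = V_out/R = 396.91/11.7 = 33.924 A.
I_in = I_out × N_out/N_in = 33.924 × 28/1552 = 0.612 A.

V_out ≈ 397 V, I_in ≈ 0.612 A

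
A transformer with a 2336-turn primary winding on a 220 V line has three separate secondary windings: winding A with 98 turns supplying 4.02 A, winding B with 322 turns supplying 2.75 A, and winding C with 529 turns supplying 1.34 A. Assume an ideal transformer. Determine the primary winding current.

V_A = 220 × 98/2336 = 9.2295 V; V_B = 220 × 322/2336 = 30.325 V; V_C = 220 × 529/2336 = 49.820 V.
P_out = V_A I_A + V_B I_B + V_C I_C = 9.2295×4.02 + 30.325×2.75 + 49.820×1.34 = 37.102 + 83.395 + 66.759 = 187.26 W.
Ideal ⇒ P_in = P_out, so I_p = P_out/V_p = 187.26/220 = 0.851 A.

I_p ≈ 0.851 A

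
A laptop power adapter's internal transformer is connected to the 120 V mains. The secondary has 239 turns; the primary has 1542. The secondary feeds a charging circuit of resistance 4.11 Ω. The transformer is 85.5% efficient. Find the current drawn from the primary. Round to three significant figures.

I_p ≈ 0.820 A

V_s = 120 × 239/1542 = 18.599 V.
I_s = V_s/R = 18.599/4.11 = 4.5254 A.
P_out = V_s I_s = 18.599 × 4.5254 = 84.168 W.
P_in = P_out/η = 84.168/0.855 = 98.442 W.
I_p = P_in/V_p = 98.442/120 = 0.820 A.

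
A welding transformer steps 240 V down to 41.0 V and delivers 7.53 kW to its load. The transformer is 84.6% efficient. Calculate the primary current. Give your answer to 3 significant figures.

I_p ≈ 37.1 A

P_in = P_out/η = 7530/0.846 = 8900.7 W.
I_p = P_in/V_p = 8900.7/240 = 37.1 A.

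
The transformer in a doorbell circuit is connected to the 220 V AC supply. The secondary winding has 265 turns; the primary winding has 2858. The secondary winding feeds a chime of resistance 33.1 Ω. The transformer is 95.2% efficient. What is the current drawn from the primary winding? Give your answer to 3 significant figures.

V_s = 220 × 265/2858 = 20.399 V.
I_s = V_s/R = 20.399/33.1 = 0.61628 A.
P_out = V_s I_s = 20.399 × 0.61628 = 12.571 W.
P_in = P_out/η = 12.571/0.952 = 13.205 W.
I_p = P_in/V_p = 13.205/220 = 0.0600 A.

I_p ≈ 0.0600 A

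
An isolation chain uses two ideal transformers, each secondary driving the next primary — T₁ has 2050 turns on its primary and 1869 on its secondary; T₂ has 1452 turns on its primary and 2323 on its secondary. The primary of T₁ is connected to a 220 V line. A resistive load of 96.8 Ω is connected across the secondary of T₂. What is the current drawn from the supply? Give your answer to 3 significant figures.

After T₁: V = 220.00 × 1869/2050 = 200.58 V.
After T₂: V = 200.58 × 2323/1452 = 320.89 V.
I_load = 320.89/96.8 = 3.3150 A, so P_out = 320.89 × 3.3150 = 1063.8 W.
All ideal ⇒ P_in = P_out, so I_supply = 1063.8/220 = 4.84 A.

I_supply ≈ 4.84 A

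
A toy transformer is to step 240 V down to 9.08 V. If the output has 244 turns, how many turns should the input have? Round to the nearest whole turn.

N_in/N_out = V_in/V_out, so N_in = 244 × 240/9.08 = 6449.3 ≈ 6449 turns.

N_in = 6449 turns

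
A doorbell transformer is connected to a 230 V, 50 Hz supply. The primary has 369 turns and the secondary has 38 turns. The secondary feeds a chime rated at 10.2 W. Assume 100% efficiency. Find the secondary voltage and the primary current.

V_s ≈ 23.7 V, I_p ≈ 0.0443 A

V_s = V_p × N_s/N_p = 230 × 38/369 = 23.686 V.
I_s = P/V_s = 10.2/23.686 = 0.43064 A.
I_p = I_s × N_s/N_p = 0.43064 × 38/369 = 0.0443 A.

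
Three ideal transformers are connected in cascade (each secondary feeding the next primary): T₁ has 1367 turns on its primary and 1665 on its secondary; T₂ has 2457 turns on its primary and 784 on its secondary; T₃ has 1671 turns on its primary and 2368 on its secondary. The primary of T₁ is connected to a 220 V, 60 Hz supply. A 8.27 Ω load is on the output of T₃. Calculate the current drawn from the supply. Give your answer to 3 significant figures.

Secondary of T₁: V = 220.00 × 1665/1367 = 267.96 V.
Secondary of T₂: V = 267.96 × 784/2457 = 85.503 V.
Secondary of T₃: V = 85.503 × 2368/1671 = 121.17 V.
I_load = 121.17/8.27 = 14.651 A, so P_out = 121.17 × 14.651 = 1775.3 W.
All ideal ⇒ P_in = P_out, so I_supply = 1775.3/220 = 8.07 A.

I_supply ≈ 8.07 A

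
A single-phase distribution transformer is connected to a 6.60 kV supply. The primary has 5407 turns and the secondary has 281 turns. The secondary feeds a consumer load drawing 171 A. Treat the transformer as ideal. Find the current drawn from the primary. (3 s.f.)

For an ideal transformer I_p N_p = I_s N_s, so I_p = 171 × 281/5407 = 8.89 A.

I_p ≈ 8.89 A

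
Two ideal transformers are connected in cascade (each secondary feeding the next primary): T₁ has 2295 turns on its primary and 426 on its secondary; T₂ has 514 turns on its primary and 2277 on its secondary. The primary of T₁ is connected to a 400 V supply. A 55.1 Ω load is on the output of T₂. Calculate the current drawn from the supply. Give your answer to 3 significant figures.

I_supply ≈ 4.91 A

Secondary of T₁: V = 400.00 × 426/2295 = 74.248 V.
Secondary of T₂: V = 74.248 × 2277/514 = 328.92 V.
I_load = 328.92/55.1 = 5.9695 A, so P_out = 328.92 × 5.9695 = 1963.5 W.
All ideal ⇒ P_in = P_out, so I_supply = 1963.5/400 = 4.91 A.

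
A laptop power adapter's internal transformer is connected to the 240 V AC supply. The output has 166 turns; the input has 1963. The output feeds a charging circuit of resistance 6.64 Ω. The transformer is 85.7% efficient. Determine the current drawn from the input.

V_out = 240 × 166/1963 = 20.295 V.
I_out = V_out/R = 20.295/6.64 = 3.0565 A.
P_out = V_out I_out = 20.295 × 3.0565 = 62.034 W.
P_in = P_out/η = 62.034/0.857 = 72.385 W.
I_in = P_in/V_in = 72.385/240 = 0.302 A.

I_in ≈ 0.302 A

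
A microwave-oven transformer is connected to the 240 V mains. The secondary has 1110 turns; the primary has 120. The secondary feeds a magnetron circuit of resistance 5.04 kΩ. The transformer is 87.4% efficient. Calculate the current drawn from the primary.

V_s = 240 × 1110/120 = 2220.0 V.
I_s = V_s/R = 2220.0/5040 = 0.44048 A.
P_out = V_s I_s = 2220.0 × 0.44048 = 977.86 W.
P_in = P_out/η = 977.86/0.874 = 1118.8 W.
I_p = P_in/V_p = 1118.8/240 = 4.66 A.

I_p ≈ 4.66 A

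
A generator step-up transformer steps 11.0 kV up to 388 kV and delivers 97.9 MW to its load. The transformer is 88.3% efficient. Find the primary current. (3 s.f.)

P_in = P_out/η = 9.79×10^7/0.883 = 1.1087×10^8 W.
I_p = P_in/V_p = 1.1087×10^8/11000 = 10100 A.

I_p ≈ 10100 A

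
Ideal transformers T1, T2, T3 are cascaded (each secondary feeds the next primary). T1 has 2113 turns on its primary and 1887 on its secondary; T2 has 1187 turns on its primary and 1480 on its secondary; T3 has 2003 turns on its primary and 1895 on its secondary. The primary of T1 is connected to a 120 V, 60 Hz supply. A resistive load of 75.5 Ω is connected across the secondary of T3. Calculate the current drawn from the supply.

Secondary of T1: V = 120.00 × 1887/2113 = 107.17 V.
Secondary of T2: V = 107.17 × 1480/1187 = 133.62 V.
Secondary of T3: V = 133.62 × 1895/2003 = 126.41 V.
I_load = 126.41/75.5 = 1.6743 A, so P_out = 126.41 × 1.6743 = 211.66 W.
All ideal ⇒ P_in = P_out, so I_supply = 211.66/120 = 1.76 A.

I_supply ≈ 1.76 A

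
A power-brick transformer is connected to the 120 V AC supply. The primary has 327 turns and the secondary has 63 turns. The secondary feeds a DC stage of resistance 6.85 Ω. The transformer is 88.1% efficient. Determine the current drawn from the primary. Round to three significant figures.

I_p ≈ 0.738 A

V_s = 120 × 63/327 = 23.119 V.
I_s = V_s/R = 23.119/6.85 = 3.3751 A.
P_out = V_s I_s = 23.119 × 3.3751 = 78.029 W.
P_in = P_out/η = 78.029/0.881 = 88.569 W.
I_p = P_in/V_p = 88.569/120 = 0.738 A.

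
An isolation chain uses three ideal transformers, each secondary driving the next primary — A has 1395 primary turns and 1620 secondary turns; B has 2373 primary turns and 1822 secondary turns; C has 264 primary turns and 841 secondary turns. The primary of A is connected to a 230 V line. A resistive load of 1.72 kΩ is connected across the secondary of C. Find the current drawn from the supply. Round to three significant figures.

After A: V = 230.00 × 1620/1395 = 267.10 V.
After B: V = 267.10 × 1822/2373 = 205.08 V.
After C: V = 205.08 × 841/264 = 653.30 V.
I_load = 653.30/1720 = 0.37982 A, so P_out = 653.30 × 0.37982 = 248.14 W.
All ideal ⇒ P_in = P_out, so I_supply = 248.14/230 = 1.08 A.

I_supply ≈ 1.08 A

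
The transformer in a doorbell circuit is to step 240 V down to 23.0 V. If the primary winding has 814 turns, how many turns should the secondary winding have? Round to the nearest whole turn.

N_s/N_p = V_s/V_p, so N_s = 814 × 23.0/240 = 78.0 ≈ 78 turns.

N_s = 78 turns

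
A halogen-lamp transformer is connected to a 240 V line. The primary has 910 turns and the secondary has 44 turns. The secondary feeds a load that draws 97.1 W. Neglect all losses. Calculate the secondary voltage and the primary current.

V_s ≈ 11.6 V, I_p ≈ 0.405 A

V_s = V_p × N_s/N_p = 240 × 44/910 = 11.604 V.
I_s = P/V_s = 97.1/11.604 = 8.3675 A.
I_p = I_s × N_s/N_p = 8.3675 × 44/910 = 0.405 A.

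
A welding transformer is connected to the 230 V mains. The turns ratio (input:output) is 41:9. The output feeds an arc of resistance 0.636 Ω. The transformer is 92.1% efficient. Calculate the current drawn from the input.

I_in ≈ 18.9 A

V_out = 230 × 9/41 = 50.488 V.
I_out = V_out/R = 50.488/0.636 = 79.383 A.
P_out = V_out I_out = 50.488 × 79.383 = 4007.9 W.
P_in = P_out/η = 4007.9/0.921 = 4351.7 W.
I_in = P_in/V_in = 4351.7/230 = 18.9 A.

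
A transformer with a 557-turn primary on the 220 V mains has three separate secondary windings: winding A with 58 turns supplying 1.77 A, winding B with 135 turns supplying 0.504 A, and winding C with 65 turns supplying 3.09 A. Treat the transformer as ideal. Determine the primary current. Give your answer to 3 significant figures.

V_A = 220 × 58/557 = 22.908 V; V_B = 220 × 135/557 = 53.321 V; V_C = 220 × 65/557 = 25.673 V.
P_out = V_A I_A + V_B I_B + V_C I_C = 22.908×1.77 + 53.321×0.504 + 25.673×3.09 = 40.548 + 26.874 + 79.330 = 146.75 W.
Ideal ⇒ P_in = P_out, so I_p = P_out/V_p = 146.75/220 = 0.667 A.

I_p ≈ 0.667 A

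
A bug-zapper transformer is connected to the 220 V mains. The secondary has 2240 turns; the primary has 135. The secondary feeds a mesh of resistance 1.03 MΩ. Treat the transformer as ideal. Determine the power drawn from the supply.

V_s = V_p × N_s/N_p = 220 × 2240/135 = 3650.4 V.
I_s = V_s/R = 3650.4/(1.03×10^6) = 0.0035440 A.
I_p = I_s × N_s/N_p = 0.0035440 × 2240/135 = 0.058805 A.
P = V_p I_p = 220 × 0.058805 = 12.9 W.

P ≈ 12.9 W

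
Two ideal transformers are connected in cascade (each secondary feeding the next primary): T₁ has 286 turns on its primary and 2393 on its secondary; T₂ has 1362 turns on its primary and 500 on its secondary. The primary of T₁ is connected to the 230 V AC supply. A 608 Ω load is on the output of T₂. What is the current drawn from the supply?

I_supply ≈ 3.57 A

After T₁: V = 230.00 × 2393/286 = 1924.4 V.
After T₂: V = 1924.4 × 500/1362 = 706.48 V.
I_load = 706.48/608 = 1.1620 A, so P_out = 706.48 × 1.1620 = 820.90 W.
All ideal ⇒ P_in = P_out, so I_supply = 820.90/230 = 3.57 A.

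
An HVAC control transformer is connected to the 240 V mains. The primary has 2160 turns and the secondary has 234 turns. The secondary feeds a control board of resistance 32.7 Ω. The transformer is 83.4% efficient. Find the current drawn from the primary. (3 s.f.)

I_p ≈ 0.103 A

V_s = 240 × 234/2160 = 26.000 V.
I_s = V_s/R = 26.000/32.7 = 0.79511 A.
P_out = V_s I_s = 26.000 × 0.79511 = 20.673 W.
P_in = P_out/η = 20.673/0.834 = 24.788 W.
I_p = P_in/V_p = 24.788/240 = 0.103 A.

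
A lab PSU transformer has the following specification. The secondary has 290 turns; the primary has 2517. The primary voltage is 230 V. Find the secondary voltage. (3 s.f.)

V_s ≈ 26.5 V

V_s/V_p = N_s/N_p, so V_s = 230 × 290/2517 = 26.5 V.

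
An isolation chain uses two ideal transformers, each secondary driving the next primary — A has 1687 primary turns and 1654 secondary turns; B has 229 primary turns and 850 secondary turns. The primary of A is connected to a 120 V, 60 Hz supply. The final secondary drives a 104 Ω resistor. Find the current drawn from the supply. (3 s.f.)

I_supply ≈ 15.3 A

After A: V = 120.00 × 1654/1687 = 117.65 V.
After B: V = 117.65 × 850/229 = 436.70 V.
I_load = 436.70/104 = 4.1991 A, so P_out = 436.70 × 4.1991 = 1833.7 W.
All ideal ⇒ P_in = P_out, so I_supply = 1833.7/120 = 15.3 A.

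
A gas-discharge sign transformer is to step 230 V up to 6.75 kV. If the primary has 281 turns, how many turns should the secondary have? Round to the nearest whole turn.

N_s = 8247 turns

N_s/N_p = V_s/V_p, so N_s = 281 × 6750/230 = 8246.7 ≈ 8247 turns.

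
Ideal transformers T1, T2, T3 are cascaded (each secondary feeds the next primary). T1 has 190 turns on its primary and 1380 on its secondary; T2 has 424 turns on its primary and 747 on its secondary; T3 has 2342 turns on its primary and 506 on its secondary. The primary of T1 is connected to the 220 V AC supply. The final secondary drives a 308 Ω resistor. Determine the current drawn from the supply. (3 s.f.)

Secondary of T1: V = 220.00 × 1380/190 = 1597.9 V.
Secondary of T2: V = 1597.9 × 747/424 = 2815.2 V.
Secondary of T3: V = 2815.2 × 506/2342 = 608.23 V.
I_load = 608.23/308 = 1.9748 A, so P_out = 608.23 × 1.9748 = 1201.1 W.
All ideal ⇒ P_in = P_out, so I_supply = 1201.1/220 = 5.46 A.

I_supply ≈ 5.46 A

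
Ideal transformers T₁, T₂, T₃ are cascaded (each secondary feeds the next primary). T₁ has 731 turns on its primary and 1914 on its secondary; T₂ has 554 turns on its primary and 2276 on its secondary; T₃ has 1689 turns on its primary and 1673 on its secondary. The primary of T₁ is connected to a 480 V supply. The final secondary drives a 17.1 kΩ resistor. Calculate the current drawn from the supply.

I_supply ≈ 3.19 A

After T₁: V = 480.00 × 1914/731 = 1256.8 V.
After T₂: V = 1256.8 × 2276/554 = 5163.3 V.
After T₃: V = 5163.3 × 1673/1689 = 5114.4 V.
I_load = 5114.4/17100 = 0.29909 A, so P_out = 5114.4 × 0.29909 = 1529.7 W.
All ideal ⇒ P_in = P_out, so I_supply = 1529.7/480 = 3.19 A.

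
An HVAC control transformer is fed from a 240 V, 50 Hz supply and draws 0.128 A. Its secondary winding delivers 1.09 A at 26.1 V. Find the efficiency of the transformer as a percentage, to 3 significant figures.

P_in = 240 × 0.128 = 30.7200 W.
P_out = 26.1 × 1.09 = 28.4490 W.
η = P_out/P_in = 28.4490/30.7200 = 0.926.

η ≈ 92.6%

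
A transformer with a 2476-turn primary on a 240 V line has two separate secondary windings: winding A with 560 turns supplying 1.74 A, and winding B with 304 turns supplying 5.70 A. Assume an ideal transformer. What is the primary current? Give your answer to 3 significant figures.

I_p ≈ 1.09 A

V_A = 240 × 560/2476 = 54.281 V; V_B = 240 × 304/2476 = 29.467 V.
P_out = V_A I_A + V_B I_B = 54.281×1.74 + 29.467×5.70 = 94.449 + 167.96 = 262.41 W.
Ideal ⇒ P_in = P_out, so I_p = P_out/V_p = 262.41/240 = 1.09 A.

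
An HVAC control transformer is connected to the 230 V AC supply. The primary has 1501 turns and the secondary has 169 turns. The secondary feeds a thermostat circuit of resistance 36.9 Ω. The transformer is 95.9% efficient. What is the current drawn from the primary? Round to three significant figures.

I_p ≈ 0.0824 A

V_s = 230 × 169/1501 = 25.896 V.
I_s = V_s/R = 25.896/36.9 = 0.70179 A.
P_out = V_s I_s = 25.896 × 0.70179 = 18.174 W.
P_in = P_out/η = 18.174/0.959 = 18.951 W.
I_p = P_in/V_p = 18.951/230 = 0.0824 A.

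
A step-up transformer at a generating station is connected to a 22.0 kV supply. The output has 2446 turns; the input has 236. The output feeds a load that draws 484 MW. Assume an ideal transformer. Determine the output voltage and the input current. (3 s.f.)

V_out ≈ 228000 V, I_in ≈ 22000 A

V_out = V_in × N_out/N_in = 22000 × 2446/236 = 228020 V.
I_out = P/V_out = 4.84×10^8/228020 = 2122.6 A.
I_in = I_out × N_out/N_in = 2122.6 × 2446/236 = 22000 A.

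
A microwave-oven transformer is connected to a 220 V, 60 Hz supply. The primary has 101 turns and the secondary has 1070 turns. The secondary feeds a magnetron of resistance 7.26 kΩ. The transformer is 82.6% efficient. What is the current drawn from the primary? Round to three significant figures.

I_p ≈ 4.12 A

V_s = 220 × 1070/101 = 2330.7 V.
I_s = V_s/R = 2330.7/7260 = 0.32103 A.
P_out = V_s I_s = 2330.7 × 0.32103 = 748.23 W.
P_in = P_out/η = 748.23/0.826 = 905.84 W.
I_p = P_in/V_p = 905.84/220 = 4.12 A.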